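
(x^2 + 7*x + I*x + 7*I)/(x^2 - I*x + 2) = (x + 7)/(x - 2*I)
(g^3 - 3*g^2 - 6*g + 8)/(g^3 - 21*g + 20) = (g + 2)/(g + 5)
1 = 1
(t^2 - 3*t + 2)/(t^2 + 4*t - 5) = (t - 2)/(t + 5)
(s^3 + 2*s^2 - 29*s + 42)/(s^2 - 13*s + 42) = (s^3 + 2*s^2 - 29*s + 42)/(s^2 - 13*s + 42)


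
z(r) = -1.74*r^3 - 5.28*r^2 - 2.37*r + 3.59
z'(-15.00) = -1018.47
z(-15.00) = 4723.64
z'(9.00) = -520.23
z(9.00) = -1713.88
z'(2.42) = -58.50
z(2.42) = -57.73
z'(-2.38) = -6.81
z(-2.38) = 2.78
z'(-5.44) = -99.40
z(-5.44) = 140.35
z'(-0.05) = -1.86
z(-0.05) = 3.70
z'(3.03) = -82.29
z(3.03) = -100.47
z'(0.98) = -17.73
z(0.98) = -5.44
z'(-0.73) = 2.56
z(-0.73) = 3.18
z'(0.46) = -8.33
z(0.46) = 1.21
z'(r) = -5.22*r^2 - 10.56*r - 2.37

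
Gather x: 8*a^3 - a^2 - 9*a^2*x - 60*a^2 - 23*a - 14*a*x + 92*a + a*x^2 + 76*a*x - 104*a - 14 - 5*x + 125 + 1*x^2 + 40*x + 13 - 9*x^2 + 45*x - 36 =8*a^3 - 61*a^2 - 35*a + x^2*(a - 8) + x*(-9*a^2 + 62*a + 80) + 88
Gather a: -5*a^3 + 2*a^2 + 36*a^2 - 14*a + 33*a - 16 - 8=-5*a^3 + 38*a^2 + 19*a - 24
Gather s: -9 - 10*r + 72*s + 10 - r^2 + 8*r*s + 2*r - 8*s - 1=-r^2 - 8*r + s*(8*r + 64)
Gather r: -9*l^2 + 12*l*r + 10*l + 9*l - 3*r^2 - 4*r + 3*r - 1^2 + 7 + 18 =-9*l^2 + 19*l - 3*r^2 + r*(12*l - 1) + 24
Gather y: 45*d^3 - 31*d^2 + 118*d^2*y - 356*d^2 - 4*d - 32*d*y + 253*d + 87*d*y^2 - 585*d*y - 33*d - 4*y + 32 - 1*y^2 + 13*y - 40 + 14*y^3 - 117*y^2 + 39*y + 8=45*d^3 - 387*d^2 + 216*d + 14*y^3 + y^2*(87*d - 118) + y*(118*d^2 - 617*d + 48)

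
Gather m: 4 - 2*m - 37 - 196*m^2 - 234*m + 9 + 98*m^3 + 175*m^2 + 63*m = 98*m^3 - 21*m^2 - 173*m - 24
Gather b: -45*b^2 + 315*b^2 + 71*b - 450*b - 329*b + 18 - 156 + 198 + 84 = 270*b^2 - 708*b + 144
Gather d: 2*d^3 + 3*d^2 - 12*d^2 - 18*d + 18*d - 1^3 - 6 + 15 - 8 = 2*d^3 - 9*d^2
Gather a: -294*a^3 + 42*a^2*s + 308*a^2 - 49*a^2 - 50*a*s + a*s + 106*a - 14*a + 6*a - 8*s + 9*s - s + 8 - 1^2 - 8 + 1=-294*a^3 + a^2*(42*s + 259) + a*(98 - 49*s)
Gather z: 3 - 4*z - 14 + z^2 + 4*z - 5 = z^2 - 16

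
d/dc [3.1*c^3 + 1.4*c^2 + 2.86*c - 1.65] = 9.3*c^2 + 2.8*c + 2.86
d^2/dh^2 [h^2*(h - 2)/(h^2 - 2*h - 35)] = 70*(h^3 + 105*h - 70)/(h^6 - 6*h^5 - 93*h^4 + 412*h^3 + 3255*h^2 - 7350*h - 42875)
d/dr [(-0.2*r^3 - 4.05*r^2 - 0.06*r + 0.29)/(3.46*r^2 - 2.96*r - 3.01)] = (-0.692*r^4 + 1.184*r^3 + 14.0016*r^2 + 22.3742*r + 1.039)/(11.9716*r^4 - 20.4832*r^3 - 12.0676*r^2 + 17.8192*r + 9.0601)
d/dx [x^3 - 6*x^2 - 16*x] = 3*x^2 - 12*x - 16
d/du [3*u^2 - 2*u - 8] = 6*u - 2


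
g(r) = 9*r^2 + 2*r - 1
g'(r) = 18*r + 2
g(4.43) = 184.48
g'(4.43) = 81.74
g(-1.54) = 17.26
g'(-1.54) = -25.72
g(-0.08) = -1.10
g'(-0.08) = 0.56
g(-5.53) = 263.17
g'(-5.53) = -97.54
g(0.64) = 3.97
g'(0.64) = 13.52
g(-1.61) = 19.11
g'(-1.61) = -26.98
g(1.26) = 15.81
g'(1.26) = 24.68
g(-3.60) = 108.44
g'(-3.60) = -62.80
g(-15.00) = 1994.00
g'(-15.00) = -268.00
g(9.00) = 746.00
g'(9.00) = 164.00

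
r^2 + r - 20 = (r - 4)*(r + 5)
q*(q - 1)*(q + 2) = q^3 + q^2 - 2*q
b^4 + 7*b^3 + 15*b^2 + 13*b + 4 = (b + 1)^3*(b + 4)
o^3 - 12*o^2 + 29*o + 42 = (o - 7)*(o - 6)*(o + 1)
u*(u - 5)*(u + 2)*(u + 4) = u^4 + u^3 - 22*u^2 - 40*u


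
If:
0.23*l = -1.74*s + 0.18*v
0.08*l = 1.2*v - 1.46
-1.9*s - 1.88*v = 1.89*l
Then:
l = -1.42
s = 0.30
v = 1.12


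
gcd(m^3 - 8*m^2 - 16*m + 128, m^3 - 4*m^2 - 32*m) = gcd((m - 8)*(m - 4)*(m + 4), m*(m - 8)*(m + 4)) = m^2 - 4*m - 32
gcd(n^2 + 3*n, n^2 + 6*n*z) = n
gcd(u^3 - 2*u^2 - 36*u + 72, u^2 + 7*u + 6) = u + 6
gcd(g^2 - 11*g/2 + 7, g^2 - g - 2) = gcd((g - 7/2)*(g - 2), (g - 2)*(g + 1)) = g - 2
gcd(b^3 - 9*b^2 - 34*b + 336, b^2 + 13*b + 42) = b + 6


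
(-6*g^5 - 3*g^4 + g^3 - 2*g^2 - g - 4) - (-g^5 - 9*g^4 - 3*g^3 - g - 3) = -5*g^5 + 6*g^4 + 4*g^3 - 2*g^2 - 1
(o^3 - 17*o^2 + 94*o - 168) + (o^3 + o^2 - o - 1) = 2*o^3 - 16*o^2 + 93*o - 169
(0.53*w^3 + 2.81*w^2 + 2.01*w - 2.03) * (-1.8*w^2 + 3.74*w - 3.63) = -0.954*w^5 - 3.0758*w^4 + 4.9675*w^3 + 0.971099999999999*w^2 - 14.8885*w + 7.3689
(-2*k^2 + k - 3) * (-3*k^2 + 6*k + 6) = 6*k^4 - 15*k^3 + 3*k^2 - 12*k - 18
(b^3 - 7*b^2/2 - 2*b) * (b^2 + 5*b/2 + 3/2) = b^5 - b^4 - 37*b^3/4 - 41*b^2/4 - 3*b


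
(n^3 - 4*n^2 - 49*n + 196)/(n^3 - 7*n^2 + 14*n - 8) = (n^2 - 49)/(n^2 - 3*n + 2)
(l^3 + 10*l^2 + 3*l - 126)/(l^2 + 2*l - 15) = (l^2 + 13*l + 42)/(l + 5)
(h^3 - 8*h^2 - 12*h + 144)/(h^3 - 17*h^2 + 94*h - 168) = (h^2 - 2*h - 24)/(h^2 - 11*h + 28)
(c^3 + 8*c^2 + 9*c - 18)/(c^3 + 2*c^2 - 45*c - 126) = (c - 1)/(c - 7)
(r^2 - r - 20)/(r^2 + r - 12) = (r - 5)/(r - 3)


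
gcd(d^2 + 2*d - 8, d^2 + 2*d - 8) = d^2 + 2*d - 8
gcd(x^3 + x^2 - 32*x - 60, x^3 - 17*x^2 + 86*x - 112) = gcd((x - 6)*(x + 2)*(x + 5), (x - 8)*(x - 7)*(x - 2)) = 1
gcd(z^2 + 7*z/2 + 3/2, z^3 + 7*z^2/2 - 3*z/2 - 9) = z + 3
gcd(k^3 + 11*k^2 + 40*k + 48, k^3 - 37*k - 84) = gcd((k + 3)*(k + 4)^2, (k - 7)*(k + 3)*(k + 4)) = k^2 + 7*k + 12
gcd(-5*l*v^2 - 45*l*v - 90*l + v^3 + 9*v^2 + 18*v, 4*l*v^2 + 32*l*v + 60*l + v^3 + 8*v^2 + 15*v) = v + 3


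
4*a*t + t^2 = t*(4*a + t)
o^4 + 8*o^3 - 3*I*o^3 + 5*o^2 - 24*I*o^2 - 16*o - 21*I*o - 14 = (o + 1)*(o + 7)*(o - 2*I)*(o - I)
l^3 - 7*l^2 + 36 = (l - 6)*(l - 3)*(l + 2)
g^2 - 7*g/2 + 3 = (g - 2)*(g - 3/2)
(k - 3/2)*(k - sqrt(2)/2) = k^2 - 3*k/2 - sqrt(2)*k/2 + 3*sqrt(2)/4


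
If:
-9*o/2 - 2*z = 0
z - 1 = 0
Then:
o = -4/9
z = 1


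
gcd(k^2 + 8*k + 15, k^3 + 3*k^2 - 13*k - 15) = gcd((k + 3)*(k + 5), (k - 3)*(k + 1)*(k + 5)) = k + 5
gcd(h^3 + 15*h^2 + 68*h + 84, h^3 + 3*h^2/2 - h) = h + 2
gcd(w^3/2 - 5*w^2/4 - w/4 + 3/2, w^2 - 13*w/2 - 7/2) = 1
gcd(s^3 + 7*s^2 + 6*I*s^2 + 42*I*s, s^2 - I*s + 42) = s + 6*I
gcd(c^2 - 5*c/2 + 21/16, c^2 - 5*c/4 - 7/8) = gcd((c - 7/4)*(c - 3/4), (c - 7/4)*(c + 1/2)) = c - 7/4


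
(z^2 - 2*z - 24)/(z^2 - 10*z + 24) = (z + 4)/(z - 4)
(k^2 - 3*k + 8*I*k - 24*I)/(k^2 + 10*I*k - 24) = (k^2 + k*(-3 + 8*I) - 24*I)/(k^2 + 10*I*k - 24)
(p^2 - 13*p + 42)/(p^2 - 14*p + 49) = (p - 6)/(p - 7)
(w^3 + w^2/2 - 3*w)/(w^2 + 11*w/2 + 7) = w*(2*w - 3)/(2*w + 7)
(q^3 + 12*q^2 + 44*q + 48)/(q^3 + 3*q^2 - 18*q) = (q^2 + 6*q + 8)/(q*(q - 3))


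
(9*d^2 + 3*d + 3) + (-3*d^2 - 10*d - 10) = 6*d^2 - 7*d - 7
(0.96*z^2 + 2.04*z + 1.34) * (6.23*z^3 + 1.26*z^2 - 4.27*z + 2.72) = 5.9808*z^5 + 13.9188*z^4 + 6.8194*z^3 - 4.4112*z^2 - 0.172999999999999*z + 3.6448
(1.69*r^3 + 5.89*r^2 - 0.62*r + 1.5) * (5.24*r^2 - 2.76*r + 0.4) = 8.8556*r^5 + 26.1992*r^4 - 18.8292*r^3 + 11.9272*r^2 - 4.388*r + 0.6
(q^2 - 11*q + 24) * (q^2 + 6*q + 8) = q^4 - 5*q^3 - 34*q^2 + 56*q + 192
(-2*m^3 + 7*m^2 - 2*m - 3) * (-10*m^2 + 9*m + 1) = 20*m^5 - 88*m^4 + 81*m^3 + 19*m^2 - 29*m - 3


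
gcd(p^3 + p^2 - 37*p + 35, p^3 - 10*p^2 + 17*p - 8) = p - 1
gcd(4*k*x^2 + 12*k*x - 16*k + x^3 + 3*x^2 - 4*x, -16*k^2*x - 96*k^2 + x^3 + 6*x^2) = 4*k + x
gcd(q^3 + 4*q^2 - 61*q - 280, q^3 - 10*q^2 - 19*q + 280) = q^2 - 3*q - 40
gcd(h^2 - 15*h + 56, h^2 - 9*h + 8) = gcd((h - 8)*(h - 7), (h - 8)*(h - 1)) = h - 8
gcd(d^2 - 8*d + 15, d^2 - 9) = d - 3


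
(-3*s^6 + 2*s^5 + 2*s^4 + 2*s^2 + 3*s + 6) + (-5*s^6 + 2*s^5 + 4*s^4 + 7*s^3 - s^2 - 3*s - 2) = -8*s^6 + 4*s^5 + 6*s^4 + 7*s^3 + s^2 + 4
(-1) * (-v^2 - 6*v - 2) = v^2 + 6*v + 2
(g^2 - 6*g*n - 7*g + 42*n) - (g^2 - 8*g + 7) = -6*g*n + g + 42*n - 7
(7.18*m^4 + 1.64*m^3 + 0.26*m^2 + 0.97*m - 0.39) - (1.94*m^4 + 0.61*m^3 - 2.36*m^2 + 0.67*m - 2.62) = 5.24*m^4 + 1.03*m^3 + 2.62*m^2 + 0.3*m + 2.23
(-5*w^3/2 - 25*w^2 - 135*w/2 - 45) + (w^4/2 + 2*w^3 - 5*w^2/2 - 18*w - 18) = w^4/2 - w^3/2 - 55*w^2/2 - 171*w/2 - 63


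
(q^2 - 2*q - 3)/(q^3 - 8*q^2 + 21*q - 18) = (q + 1)/(q^2 - 5*q + 6)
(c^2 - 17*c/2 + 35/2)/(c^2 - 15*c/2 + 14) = (c - 5)/(c - 4)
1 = 1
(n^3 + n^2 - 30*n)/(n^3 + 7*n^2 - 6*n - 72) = n*(n - 5)/(n^2 + n - 12)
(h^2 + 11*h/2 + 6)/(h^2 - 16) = (h + 3/2)/(h - 4)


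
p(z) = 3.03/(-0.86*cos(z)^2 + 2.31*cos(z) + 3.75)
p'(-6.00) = 0.02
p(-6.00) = 0.59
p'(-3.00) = -4.46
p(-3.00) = 4.89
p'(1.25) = 0.26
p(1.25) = 0.69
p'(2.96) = 5.25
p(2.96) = 4.69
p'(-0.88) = -0.12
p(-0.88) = 0.62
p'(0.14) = 0.01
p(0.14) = 0.58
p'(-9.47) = 1.62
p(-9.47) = 5.19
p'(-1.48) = -0.42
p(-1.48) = 0.77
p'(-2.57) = -4.28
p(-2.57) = 2.53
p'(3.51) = -5.96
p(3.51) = 3.58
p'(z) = 3.03*(-1.72*sin(z)*cos(z) + 2.31*sin(z))/(-0.86*cos(z)^2 + 2.31*cos(z) + 3.75)^2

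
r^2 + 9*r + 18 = (r + 3)*(r + 6)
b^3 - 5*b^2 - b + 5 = (b - 5)*(b - 1)*(b + 1)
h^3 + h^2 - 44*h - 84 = (h - 7)*(h + 2)*(h + 6)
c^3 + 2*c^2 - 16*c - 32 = (c - 4)*(c + 2)*(c + 4)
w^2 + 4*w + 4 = (w + 2)^2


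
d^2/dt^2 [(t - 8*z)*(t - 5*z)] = 2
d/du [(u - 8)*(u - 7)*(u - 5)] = 3*u^2 - 40*u + 131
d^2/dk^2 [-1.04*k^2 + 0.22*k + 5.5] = -2.08000000000000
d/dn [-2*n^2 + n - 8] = 1 - 4*n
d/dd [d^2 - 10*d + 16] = 2*d - 10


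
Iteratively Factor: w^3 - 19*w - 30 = (w + 2)*(w^2 - 2*w - 15) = (w - 5)*(w + 2)*(w + 3)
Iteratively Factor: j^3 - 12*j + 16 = (j + 4)*(j^2 - 4*j + 4) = (j - 2)*(j + 4)*(j - 2)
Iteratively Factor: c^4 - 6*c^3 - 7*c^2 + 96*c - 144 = (c - 3)*(c^3 - 3*c^2 - 16*c + 48) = (c - 4)*(c - 3)*(c^2 + c - 12) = (c - 4)*(c - 3)^2*(c + 4)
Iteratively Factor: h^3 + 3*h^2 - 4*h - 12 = (h + 2)*(h^2 + h - 6) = (h + 2)*(h + 3)*(h - 2)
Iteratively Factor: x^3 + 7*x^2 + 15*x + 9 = (x + 3)*(x^2 + 4*x + 3) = (x + 3)^2*(x + 1)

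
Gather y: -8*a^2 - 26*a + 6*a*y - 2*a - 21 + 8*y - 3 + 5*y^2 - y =-8*a^2 - 28*a + 5*y^2 + y*(6*a + 7) - 24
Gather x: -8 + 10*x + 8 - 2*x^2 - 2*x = -2*x^2 + 8*x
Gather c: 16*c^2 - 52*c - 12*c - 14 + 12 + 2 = 16*c^2 - 64*c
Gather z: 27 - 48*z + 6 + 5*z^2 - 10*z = 5*z^2 - 58*z + 33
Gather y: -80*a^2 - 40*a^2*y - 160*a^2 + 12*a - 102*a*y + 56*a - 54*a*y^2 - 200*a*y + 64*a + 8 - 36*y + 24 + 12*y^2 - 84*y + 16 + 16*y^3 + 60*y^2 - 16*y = -240*a^2 + 132*a + 16*y^3 + y^2*(72 - 54*a) + y*(-40*a^2 - 302*a - 136) + 48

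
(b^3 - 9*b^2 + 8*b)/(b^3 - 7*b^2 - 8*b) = (b - 1)/(b + 1)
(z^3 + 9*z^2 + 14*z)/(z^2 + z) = (z^2 + 9*z + 14)/(z + 1)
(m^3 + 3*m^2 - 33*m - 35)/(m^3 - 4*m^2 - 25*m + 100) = (m^2 + 8*m + 7)/(m^2 + m - 20)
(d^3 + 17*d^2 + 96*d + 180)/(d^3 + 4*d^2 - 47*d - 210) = (d + 6)/(d - 7)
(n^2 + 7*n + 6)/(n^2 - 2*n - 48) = (n + 1)/(n - 8)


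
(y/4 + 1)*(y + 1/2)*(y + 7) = y^3/4 + 23*y^2/8 + 67*y/8 + 7/2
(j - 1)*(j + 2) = j^2 + j - 2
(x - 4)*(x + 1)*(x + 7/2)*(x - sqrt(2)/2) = x^4 - sqrt(2)*x^3/2 + x^3/2 - 29*x^2/2 - sqrt(2)*x^2/4 - 14*x + 29*sqrt(2)*x/4 + 7*sqrt(2)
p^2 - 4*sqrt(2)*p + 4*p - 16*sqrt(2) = (p + 4)*(p - 4*sqrt(2))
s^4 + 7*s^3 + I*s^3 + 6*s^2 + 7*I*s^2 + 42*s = s*(s + 7)*(s - 2*I)*(s + 3*I)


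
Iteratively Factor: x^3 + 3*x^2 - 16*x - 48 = (x + 3)*(x^2 - 16) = (x - 4)*(x + 3)*(x + 4)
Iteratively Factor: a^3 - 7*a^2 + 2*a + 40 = (a + 2)*(a^2 - 9*a + 20) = (a - 4)*(a + 2)*(a - 5)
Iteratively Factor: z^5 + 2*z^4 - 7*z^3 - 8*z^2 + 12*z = (z)*(z^4 + 2*z^3 - 7*z^2 - 8*z + 12) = z*(z - 1)*(z^3 + 3*z^2 - 4*z - 12) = z*(z - 1)*(z + 2)*(z^2 + z - 6) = z*(z - 2)*(z - 1)*(z + 2)*(z + 3)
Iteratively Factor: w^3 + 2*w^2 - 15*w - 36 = (w + 3)*(w^2 - w - 12) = (w + 3)^2*(w - 4)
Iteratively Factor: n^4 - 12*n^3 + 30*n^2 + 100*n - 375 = (n - 5)*(n^3 - 7*n^2 - 5*n + 75) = (n - 5)*(n + 3)*(n^2 - 10*n + 25) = (n - 5)^2*(n + 3)*(n - 5)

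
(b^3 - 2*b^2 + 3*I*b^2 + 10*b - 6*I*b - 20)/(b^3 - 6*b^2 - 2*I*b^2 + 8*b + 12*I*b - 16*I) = (b + 5*I)/(b - 4)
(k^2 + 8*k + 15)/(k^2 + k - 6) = (k + 5)/(k - 2)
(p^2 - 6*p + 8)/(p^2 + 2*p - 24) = (p - 2)/(p + 6)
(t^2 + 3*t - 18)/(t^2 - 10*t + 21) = (t + 6)/(t - 7)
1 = 1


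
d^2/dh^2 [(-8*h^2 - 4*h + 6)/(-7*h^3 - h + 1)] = 4*(196*h^6 + 294*h^5 - 966*h^4 + 182*h^3 + 21*h^2 - 63*h + 3)/(343*h^9 + 147*h^7 - 147*h^6 + 21*h^5 - 42*h^4 + 22*h^3 - 3*h^2 + 3*h - 1)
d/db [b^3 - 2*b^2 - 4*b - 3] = 3*b^2 - 4*b - 4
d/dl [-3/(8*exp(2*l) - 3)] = 48*exp(2*l)/(8*exp(2*l) - 3)^2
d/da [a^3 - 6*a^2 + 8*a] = 3*a^2 - 12*a + 8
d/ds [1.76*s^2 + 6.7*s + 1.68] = 3.52*s + 6.7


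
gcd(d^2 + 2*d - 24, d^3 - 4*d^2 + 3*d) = 1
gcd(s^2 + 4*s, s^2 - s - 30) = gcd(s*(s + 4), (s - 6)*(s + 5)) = 1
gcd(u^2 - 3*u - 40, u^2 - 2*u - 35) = u + 5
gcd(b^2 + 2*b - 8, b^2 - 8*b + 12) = b - 2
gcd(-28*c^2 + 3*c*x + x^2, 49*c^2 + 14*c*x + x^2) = 7*c + x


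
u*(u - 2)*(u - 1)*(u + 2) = u^4 - u^3 - 4*u^2 + 4*u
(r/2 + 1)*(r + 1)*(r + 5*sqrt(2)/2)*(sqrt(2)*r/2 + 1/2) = sqrt(2)*r^4/4 + 3*sqrt(2)*r^3/4 + 3*r^3/2 + 9*sqrt(2)*r^2/8 + 9*r^2/2 + 15*sqrt(2)*r/8 + 3*r + 5*sqrt(2)/4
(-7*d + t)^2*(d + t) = 49*d^3 + 35*d^2*t - 13*d*t^2 + t^3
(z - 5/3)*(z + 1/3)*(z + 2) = z^3 + 2*z^2/3 - 29*z/9 - 10/9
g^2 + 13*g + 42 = (g + 6)*(g + 7)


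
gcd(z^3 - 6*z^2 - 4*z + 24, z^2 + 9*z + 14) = z + 2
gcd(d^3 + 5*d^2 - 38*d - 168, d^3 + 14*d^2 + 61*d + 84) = d^2 + 11*d + 28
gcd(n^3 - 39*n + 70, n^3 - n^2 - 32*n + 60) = n^2 - 7*n + 10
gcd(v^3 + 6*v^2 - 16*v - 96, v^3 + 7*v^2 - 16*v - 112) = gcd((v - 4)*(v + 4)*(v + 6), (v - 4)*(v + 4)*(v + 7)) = v^2 - 16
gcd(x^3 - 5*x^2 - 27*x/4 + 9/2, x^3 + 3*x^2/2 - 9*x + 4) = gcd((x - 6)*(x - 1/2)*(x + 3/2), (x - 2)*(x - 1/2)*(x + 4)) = x - 1/2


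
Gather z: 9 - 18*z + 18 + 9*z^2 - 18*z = 9*z^2 - 36*z + 27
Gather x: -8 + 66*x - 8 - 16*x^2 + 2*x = -16*x^2 + 68*x - 16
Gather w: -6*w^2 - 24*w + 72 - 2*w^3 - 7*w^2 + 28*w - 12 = -2*w^3 - 13*w^2 + 4*w + 60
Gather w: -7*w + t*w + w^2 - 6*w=w^2 + w*(t - 13)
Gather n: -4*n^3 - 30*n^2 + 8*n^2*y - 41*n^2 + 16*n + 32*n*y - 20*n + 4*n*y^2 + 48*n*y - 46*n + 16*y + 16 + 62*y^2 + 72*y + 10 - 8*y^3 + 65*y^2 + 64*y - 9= -4*n^3 + n^2*(8*y - 71) + n*(4*y^2 + 80*y - 50) - 8*y^3 + 127*y^2 + 152*y + 17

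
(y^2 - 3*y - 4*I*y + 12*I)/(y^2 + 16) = (y - 3)/(y + 4*I)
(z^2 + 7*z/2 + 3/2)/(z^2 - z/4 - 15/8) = 4*(2*z^2 + 7*z + 3)/(8*z^2 - 2*z - 15)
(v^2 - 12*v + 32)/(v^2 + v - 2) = (v^2 - 12*v + 32)/(v^2 + v - 2)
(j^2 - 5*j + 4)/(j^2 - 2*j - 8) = (j - 1)/(j + 2)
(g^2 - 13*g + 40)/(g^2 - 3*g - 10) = (g - 8)/(g + 2)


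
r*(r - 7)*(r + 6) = r^3 - r^2 - 42*r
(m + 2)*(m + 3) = m^2 + 5*m + 6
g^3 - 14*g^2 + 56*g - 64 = (g - 8)*(g - 4)*(g - 2)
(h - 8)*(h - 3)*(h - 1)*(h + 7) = h^4 - 5*h^3 - 49*h^2 + 221*h - 168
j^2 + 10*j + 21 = (j + 3)*(j + 7)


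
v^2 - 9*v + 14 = (v - 7)*(v - 2)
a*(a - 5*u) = a^2 - 5*a*u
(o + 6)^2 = o^2 + 12*o + 36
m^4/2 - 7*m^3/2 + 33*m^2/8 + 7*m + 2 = (m/2 + 1/4)*(m - 4)^2*(m + 1/2)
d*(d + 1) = d^2 + d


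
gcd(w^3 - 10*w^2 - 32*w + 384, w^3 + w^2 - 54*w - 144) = w^2 - 2*w - 48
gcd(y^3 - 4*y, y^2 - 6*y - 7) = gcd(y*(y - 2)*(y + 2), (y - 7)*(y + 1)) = 1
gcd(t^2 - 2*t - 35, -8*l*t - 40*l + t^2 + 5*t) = t + 5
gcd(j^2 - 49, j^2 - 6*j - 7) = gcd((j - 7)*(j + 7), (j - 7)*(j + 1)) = j - 7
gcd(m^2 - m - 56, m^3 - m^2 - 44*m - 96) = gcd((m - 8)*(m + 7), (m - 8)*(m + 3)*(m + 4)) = m - 8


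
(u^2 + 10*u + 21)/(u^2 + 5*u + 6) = (u + 7)/(u + 2)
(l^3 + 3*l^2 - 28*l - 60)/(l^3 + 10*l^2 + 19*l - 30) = (l^2 - 3*l - 10)/(l^2 + 4*l - 5)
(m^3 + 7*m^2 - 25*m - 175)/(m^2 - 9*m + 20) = (m^2 + 12*m + 35)/(m - 4)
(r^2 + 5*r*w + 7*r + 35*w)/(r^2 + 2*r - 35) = (r + 5*w)/(r - 5)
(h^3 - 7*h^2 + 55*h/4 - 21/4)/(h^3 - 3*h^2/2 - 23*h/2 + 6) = (h^2 - 13*h/2 + 21/2)/(h^2 - h - 12)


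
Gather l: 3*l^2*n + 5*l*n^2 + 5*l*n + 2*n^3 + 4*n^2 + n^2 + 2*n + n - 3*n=3*l^2*n + l*(5*n^2 + 5*n) + 2*n^3 + 5*n^2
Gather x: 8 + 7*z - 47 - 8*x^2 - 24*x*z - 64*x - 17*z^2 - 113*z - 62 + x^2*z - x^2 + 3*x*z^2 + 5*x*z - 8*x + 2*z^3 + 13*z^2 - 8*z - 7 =x^2*(z - 9) + x*(3*z^2 - 19*z - 72) + 2*z^3 - 4*z^2 - 114*z - 108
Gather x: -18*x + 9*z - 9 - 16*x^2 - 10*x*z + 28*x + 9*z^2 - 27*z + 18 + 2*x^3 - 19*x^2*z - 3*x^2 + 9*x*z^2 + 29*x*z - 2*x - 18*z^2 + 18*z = 2*x^3 + x^2*(-19*z - 19) + x*(9*z^2 + 19*z + 8) - 9*z^2 + 9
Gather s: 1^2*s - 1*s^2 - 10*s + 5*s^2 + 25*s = 4*s^2 + 16*s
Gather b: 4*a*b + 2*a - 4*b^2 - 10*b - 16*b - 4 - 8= 2*a - 4*b^2 + b*(4*a - 26) - 12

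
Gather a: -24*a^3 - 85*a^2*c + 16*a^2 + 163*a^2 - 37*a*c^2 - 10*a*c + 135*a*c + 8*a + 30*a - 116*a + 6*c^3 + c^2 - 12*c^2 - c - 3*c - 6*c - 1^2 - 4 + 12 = -24*a^3 + a^2*(179 - 85*c) + a*(-37*c^2 + 125*c - 78) + 6*c^3 - 11*c^2 - 10*c + 7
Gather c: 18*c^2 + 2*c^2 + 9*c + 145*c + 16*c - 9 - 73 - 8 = 20*c^2 + 170*c - 90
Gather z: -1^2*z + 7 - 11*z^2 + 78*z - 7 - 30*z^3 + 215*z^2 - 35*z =-30*z^3 + 204*z^2 + 42*z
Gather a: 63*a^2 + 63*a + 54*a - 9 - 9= 63*a^2 + 117*a - 18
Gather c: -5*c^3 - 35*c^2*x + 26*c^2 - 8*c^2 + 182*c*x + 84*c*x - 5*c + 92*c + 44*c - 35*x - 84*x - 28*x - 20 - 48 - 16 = -5*c^3 + c^2*(18 - 35*x) + c*(266*x + 131) - 147*x - 84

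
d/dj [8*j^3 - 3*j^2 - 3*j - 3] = 24*j^2 - 6*j - 3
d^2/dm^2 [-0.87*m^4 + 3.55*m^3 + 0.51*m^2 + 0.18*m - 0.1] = -10.44*m^2 + 21.3*m + 1.02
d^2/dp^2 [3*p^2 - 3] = 6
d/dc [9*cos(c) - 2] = -9*sin(c)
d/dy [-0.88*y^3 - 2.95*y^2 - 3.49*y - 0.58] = -2.64*y^2 - 5.9*y - 3.49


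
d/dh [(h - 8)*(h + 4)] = 2*h - 4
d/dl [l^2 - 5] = 2*l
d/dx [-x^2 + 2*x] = 2 - 2*x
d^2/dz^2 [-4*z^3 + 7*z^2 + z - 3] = 14 - 24*z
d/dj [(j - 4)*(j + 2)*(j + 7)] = 3*j^2 + 10*j - 22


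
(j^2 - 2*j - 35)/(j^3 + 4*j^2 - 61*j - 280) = (j - 7)/(j^2 - j - 56)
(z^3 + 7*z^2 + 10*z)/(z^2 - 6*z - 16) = z*(z + 5)/(z - 8)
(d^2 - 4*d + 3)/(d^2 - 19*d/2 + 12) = 2*(d^2 - 4*d + 3)/(2*d^2 - 19*d + 24)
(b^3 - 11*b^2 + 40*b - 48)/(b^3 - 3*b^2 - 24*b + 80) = (b - 3)/(b + 5)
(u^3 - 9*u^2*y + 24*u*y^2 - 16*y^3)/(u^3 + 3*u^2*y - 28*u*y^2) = (u^2 - 5*u*y + 4*y^2)/(u*(u + 7*y))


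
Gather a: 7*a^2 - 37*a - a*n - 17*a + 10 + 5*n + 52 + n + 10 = 7*a^2 + a*(-n - 54) + 6*n + 72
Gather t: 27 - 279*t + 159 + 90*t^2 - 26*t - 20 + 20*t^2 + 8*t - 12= 110*t^2 - 297*t + 154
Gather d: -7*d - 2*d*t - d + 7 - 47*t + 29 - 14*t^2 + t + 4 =d*(-2*t - 8) - 14*t^2 - 46*t + 40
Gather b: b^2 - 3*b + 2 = b^2 - 3*b + 2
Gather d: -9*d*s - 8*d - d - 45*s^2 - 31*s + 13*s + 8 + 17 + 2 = d*(-9*s - 9) - 45*s^2 - 18*s + 27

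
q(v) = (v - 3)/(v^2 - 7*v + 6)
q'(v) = (7 - 2*v)*(v - 3)/(v^2 - 7*v + 6)^2 + 1/(v^2 - 7*v + 6) = (v^2 - 7*v - (v - 3)*(2*v - 7) + 6)/(v^2 - 7*v + 6)^2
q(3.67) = -0.11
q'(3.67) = -0.17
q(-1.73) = -0.22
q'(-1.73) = -0.06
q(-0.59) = -0.34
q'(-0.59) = -0.17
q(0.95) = -8.12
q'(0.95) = -160.02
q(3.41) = -0.07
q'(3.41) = -0.16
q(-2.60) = -0.18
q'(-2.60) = -0.04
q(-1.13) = -0.27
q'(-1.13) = -0.10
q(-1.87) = -0.22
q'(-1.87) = -0.06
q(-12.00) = -0.06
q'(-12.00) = 0.00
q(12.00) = 0.14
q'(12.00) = -0.02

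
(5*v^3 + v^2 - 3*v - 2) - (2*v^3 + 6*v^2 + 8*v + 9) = 3*v^3 - 5*v^2 - 11*v - 11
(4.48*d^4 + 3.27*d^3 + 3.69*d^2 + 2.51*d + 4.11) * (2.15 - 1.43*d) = -6.4064*d^5 + 4.9559*d^4 + 1.7538*d^3 + 4.3442*d^2 - 0.4808*d + 8.8365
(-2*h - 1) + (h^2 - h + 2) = h^2 - 3*h + 1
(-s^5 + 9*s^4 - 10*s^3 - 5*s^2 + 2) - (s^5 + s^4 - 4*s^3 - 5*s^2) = -2*s^5 + 8*s^4 - 6*s^3 + 2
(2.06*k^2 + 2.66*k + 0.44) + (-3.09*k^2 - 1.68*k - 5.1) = -1.03*k^2 + 0.98*k - 4.66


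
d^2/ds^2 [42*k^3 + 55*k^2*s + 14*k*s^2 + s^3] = 28*k + 6*s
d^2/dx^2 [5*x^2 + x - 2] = 10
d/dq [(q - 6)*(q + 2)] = 2*q - 4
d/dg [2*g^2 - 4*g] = 4*g - 4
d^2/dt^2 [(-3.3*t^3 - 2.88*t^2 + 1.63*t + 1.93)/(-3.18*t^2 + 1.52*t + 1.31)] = (-2.8421709430404e-14*t^4 + 37.618032*t^3 - 5.69080799999999*t^2 + 49.210344*t - 8.622084)/(32.157432*t^6 - 46.112544*t^5 - 17.700516*t^4 + 34.480288*t^3 + 7.291722*t^2 - 7.825416*t - 2.248091)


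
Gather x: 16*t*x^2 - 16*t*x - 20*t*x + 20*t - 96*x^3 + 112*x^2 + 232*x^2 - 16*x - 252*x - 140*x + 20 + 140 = 20*t - 96*x^3 + x^2*(16*t + 344) + x*(-36*t - 408) + 160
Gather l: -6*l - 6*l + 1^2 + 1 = 2 - 12*l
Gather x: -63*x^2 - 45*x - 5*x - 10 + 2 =-63*x^2 - 50*x - 8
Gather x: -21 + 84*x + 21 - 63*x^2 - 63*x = -63*x^2 + 21*x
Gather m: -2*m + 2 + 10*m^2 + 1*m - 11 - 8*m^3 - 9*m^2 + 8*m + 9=-8*m^3 + m^2 + 7*m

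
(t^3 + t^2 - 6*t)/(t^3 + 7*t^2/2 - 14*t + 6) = 2*t*(t + 3)/(2*t^2 + 11*t - 6)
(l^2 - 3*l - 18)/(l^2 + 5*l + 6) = (l - 6)/(l + 2)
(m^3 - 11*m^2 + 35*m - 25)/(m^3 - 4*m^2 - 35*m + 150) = (m - 1)/(m + 6)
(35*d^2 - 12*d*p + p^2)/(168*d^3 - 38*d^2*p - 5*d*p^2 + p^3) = (-5*d + p)/(-24*d^2 + 2*d*p + p^2)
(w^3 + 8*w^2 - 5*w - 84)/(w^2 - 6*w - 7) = (-w^3 - 8*w^2 + 5*w + 84)/(-w^2 + 6*w + 7)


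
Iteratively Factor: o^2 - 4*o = (o)*(o - 4)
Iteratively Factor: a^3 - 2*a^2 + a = (a - 1)*(a^2 - a) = (a - 1)^2*(a)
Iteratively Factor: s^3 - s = (s - 1)*(s^2 + s) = s*(s - 1)*(s + 1)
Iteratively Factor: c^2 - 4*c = (c - 4)*(c)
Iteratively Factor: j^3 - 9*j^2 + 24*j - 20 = (j - 5)*(j^2 - 4*j + 4) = (j - 5)*(j - 2)*(j - 2)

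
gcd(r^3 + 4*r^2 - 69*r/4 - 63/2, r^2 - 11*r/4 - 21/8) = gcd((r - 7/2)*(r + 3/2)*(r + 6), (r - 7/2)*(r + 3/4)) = r - 7/2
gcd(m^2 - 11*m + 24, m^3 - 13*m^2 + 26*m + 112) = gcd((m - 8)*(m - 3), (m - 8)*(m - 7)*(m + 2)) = m - 8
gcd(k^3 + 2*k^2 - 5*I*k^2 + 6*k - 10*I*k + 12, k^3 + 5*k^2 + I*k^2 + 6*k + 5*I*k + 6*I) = k^2 + k*(2 + I) + 2*I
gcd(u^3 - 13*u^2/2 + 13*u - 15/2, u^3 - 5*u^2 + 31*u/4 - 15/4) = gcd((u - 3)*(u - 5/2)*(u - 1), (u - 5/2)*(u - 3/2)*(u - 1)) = u^2 - 7*u/2 + 5/2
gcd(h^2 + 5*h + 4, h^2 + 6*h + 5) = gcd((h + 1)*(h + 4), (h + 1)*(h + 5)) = h + 1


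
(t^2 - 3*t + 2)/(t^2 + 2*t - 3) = (t - 2)/(t + 3)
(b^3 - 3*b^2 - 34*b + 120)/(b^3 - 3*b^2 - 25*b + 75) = (b^2 + 2*b - 24)/(b^2 + 2*b - 15)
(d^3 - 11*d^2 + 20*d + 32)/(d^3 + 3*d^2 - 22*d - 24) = (d - 8)/(d + 6)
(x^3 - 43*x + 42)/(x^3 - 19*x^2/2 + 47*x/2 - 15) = 2*(x + 7)/(2*x - 5)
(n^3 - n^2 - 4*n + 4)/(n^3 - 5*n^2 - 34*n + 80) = (n^2 + n - 2)/(n^2 - 3*n - 40)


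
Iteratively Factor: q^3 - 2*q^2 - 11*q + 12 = (q - 1)*(q^2 - q - 12) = (q - 4)*(q - 1)*(q + 3)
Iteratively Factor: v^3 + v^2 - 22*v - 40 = (v - 5)*(v^2 + 6*v + 8) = (v - 5)*(v + 2)*(v + 4)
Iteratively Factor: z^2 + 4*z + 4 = (z + 2)*(z + 2)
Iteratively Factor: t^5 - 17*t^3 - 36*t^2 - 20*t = (t - 5)*(t^4 + 5*t^3 + 8*t^2 + 4*t) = (t - 5)*(t + 2)*(t^3 + 3*t^2 + 2*t) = (t - 5)*(t + 2)^2*(t^2 + t) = (t - 5)*(t + 1)*(t + 2)^2*(t)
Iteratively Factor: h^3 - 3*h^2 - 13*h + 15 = (h + 3)*(h^2 - 6*h + 5) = (h - 1)*(h + 3)*(h - 5)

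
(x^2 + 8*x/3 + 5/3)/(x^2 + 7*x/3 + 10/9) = 3*(x + 1)/(3*x + 2)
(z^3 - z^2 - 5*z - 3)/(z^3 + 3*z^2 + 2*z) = (z^2 - 2*z - 3)/(z*(z + 2))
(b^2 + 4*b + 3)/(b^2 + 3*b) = (b + 1)/b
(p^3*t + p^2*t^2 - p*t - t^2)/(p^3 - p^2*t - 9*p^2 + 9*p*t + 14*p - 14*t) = t*(p^3 + p^2*t - p - t)/(p^3 - p^2*t - 9*p^2 + 9*p*t + 14*p - 14*t)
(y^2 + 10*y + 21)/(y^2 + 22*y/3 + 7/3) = 3*(y + 3)/(3*y + 1)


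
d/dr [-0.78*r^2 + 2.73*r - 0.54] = 2.73 - 1.56*r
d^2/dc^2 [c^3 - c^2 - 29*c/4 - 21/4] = 6*c - 2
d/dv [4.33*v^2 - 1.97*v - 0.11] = 8.66*v - 1.97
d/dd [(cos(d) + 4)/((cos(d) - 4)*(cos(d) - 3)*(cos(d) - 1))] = 2*(cos(d)^3 + 2*cos(d)^2 - 32*cos(d) + 44)*sin(d)/((cos(d) - 4)^2*(cos(d) - 3)^2*(cos(d) - 1)^2)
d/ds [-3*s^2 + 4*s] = 4 - 6*s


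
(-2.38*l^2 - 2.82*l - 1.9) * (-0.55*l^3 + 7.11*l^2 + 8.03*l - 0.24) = 1.309*l^5 - 15.3708*l^4 - 38.1166*l^3 - 35.5824*l^2 - 14.5802*l + 0.456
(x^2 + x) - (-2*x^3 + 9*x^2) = 2*x^3 - 8*x^2 + x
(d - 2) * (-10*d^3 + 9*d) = -10*d^4 + 20*d^3 + 9*d^2 - 18*d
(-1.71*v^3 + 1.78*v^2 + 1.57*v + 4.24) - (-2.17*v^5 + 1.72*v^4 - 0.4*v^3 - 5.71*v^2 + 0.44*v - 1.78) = 2.17*v^5 - 1.72*v^4 - 1.31*v^3 + 7.49*v^2 + 1.13*v + 6.02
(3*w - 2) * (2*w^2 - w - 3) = 6*w^3 - 7*w^2 - 7*w + 6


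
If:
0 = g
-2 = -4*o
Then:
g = 0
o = 1/2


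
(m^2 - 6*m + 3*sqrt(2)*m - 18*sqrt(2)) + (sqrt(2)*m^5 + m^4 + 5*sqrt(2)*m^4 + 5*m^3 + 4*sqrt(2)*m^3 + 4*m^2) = sqrt(2)*m^5 + m^4 + 5*sqrt(2)*m^4 + 5*m^3 + 4*sqrt(2)*m^3 + 5*m^2 - 6*m + 3*sqrt(2)*m - 18*sqrt(2)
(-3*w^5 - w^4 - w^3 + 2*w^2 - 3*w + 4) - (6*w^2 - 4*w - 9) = -3*w^5 - w^4 - w^3 - 4*w^2 + w + 13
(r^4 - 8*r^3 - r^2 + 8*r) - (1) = r^4 - 8*r^3 - r^2 + 8*r - 1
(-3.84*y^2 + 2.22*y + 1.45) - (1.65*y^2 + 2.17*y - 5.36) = -5.49*y^2 + 0.0500000000000003*y + 6.81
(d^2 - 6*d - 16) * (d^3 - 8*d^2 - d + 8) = d^5 - 14*d^4 + 31*d^3 + 142*d^2 - 32*d - 128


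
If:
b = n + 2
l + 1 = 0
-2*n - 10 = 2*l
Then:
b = -2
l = -1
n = -4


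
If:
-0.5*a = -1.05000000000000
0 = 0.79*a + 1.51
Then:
No Solution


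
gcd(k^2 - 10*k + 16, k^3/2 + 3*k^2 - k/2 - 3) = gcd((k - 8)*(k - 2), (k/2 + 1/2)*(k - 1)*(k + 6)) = 1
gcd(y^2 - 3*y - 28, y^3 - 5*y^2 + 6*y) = 1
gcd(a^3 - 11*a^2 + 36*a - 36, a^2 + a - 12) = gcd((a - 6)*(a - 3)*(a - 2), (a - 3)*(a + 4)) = a - 3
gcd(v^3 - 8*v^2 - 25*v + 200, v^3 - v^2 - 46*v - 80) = v^2 - 3*v - 40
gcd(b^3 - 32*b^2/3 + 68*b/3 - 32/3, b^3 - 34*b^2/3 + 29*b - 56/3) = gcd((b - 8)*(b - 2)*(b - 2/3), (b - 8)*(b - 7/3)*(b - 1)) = b - 8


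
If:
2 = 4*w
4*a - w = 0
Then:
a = 1/8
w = 1/2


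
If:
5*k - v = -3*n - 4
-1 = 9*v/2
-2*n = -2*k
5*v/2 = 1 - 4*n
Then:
No Solution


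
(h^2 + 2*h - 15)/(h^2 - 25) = (h - 3)/(h - 5)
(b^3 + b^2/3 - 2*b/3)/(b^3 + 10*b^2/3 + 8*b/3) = (3*b^2 + b - 2)/(3*b^2 + 10*b + 8)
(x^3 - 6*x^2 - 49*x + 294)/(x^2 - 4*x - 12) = (x^2 - 49)/(x + 2)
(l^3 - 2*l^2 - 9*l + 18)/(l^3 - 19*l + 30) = (l + 3)/(l + 5)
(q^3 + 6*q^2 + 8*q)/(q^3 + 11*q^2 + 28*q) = (q + 2)/(q + 7)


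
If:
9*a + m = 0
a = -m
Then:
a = 0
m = 0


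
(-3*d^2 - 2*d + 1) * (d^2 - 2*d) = -3*d^4 + 4*d^3 + 5*d^2 - 2*d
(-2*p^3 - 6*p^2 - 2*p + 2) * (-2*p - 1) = 4*p^4 + 14*p^3 + 10*p^2 - 2*p - 2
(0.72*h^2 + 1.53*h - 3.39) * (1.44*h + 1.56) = 1.0368*h^3 + 3.3264*h^2 - 2.4948*h - 5.2884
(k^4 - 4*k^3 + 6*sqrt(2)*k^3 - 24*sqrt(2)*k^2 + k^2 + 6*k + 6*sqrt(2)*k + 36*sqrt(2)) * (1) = k^4 - 4*k^3 + 6*sqrt(2)*k^3 - 24*sqrt(2)*k^2 + k^2 + 6*k + 6*sqrt(2)*k + 36*sqrt(2)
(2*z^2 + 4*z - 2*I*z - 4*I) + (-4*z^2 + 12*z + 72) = -2*z^2 + 16*z - 2*I*z + 72 - 4*I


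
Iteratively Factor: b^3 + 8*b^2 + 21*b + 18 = (b + 3)*(b^2 + 5*b + 6) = (b + 3)^2*(b + 2)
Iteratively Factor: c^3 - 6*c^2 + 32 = (c - 4)*(c^2 - 2*c - 8) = (c - 4)*(c + 2)*(c - 4)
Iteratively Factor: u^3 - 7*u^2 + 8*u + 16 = (u + 1)*(u^2 - 8*u + 16) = (u - 4)*(u + 1)*(u - 4)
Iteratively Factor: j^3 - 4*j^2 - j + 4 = (j - 4)*(j^2 - 1) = (j - 4)*(j - 1)*(j + 1)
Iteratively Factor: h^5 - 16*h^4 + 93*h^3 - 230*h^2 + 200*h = (h)*(h^4 - 16*h^3 + 93*h^2 - 230*h + 200) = h*(h - 4)*(h^3 - 12*h^2 + 45*h - 50) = h*(h - 5)*(h - 4)*(h^2 - 7*h + 10) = h*(h - 5)^2*(h - 4)*(h - 2)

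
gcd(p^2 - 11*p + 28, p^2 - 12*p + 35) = p - 7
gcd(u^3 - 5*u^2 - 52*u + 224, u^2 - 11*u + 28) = u - 4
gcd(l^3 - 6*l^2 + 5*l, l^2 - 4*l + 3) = l - 1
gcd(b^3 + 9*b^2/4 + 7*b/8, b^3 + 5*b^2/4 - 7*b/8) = b^2 + 7*b/4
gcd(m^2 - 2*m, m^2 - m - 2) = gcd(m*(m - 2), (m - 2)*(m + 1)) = m - 2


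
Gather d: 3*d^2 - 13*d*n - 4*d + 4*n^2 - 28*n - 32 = 3*d^2 + d*(-13*n - 4) + 4*n^2 - 28*n - 32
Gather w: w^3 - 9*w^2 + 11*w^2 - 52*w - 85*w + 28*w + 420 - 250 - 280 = w^3 + 2*w^2 - 109*w - 110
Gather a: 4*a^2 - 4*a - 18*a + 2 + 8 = 4*a^2 - 22*a + 10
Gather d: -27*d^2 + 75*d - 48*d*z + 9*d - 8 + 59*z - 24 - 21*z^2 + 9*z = -27*d^2 + d*(84 - 48*z) - 21*z^2 + 68*z - 32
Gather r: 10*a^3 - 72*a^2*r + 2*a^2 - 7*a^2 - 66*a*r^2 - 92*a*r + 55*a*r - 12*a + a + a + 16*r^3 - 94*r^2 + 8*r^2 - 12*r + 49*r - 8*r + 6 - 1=10*a^3 - 5*a^2 - 10*a + 16*r^3 + r^2*(-66*a - 86) + r*(-72*a^2 - 37*a + 29) + 5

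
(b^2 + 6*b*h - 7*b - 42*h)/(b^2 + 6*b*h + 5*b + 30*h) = (b - 7)/(b + 5)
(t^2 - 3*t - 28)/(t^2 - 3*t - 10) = (-t^2 + 3*t + 28)/(-t^2 + 3*t + 10)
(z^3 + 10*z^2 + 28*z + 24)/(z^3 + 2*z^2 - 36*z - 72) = (z + 2)/(z - 6)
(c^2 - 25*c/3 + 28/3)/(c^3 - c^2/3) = (3*c^2 - 25*c + 28)/(c^2*(3*c - 1))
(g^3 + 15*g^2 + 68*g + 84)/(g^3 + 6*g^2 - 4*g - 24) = (g + 7)/(g - 2)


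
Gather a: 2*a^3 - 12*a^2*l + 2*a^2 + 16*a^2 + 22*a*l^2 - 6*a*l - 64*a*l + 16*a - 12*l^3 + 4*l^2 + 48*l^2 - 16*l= 2*a^3 + a^2*(18 - 12*l) + a*(22*l^2 - 70*l + 16) - 12*l^3 + 52*l^2 - 16*l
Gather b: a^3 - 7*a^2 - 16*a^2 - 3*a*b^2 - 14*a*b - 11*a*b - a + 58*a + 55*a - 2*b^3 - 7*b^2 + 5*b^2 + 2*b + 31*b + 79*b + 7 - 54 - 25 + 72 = a^3 - 23*a^2 + 112*a - 2*b^3 + b^2*(-3*a - 2) + b*(112 - 25*a)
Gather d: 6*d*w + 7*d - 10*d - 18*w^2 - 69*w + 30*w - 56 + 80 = d*(6*w - 3) - 18*w^2 - 39*w + 24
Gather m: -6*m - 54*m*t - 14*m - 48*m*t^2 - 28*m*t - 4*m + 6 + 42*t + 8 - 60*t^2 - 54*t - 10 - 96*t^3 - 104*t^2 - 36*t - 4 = m*(-48*t^2 - 82*t - 24) - 96*t^3 - 164*t^2 - 48*t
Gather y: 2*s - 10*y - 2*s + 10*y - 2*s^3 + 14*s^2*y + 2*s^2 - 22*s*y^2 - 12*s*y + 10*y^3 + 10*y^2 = -2*s^3 + 2*s^2 + 10*y^3 + y^2*(10 - 22*s) + y*(14*s^2 - 12*s)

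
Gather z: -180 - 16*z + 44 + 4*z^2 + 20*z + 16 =4*z^2 + 4*z - 120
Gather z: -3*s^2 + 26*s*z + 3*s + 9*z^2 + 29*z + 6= -3*s^2 + 3*s + 9*z^2 + z*(26*s + 29) + 6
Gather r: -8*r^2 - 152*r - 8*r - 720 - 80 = -8*r^2 - 160*r - 800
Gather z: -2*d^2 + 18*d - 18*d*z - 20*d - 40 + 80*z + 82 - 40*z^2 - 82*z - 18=-2*d^2 - 2*d - 40*z^2 + z*(-18*d - 2) + 24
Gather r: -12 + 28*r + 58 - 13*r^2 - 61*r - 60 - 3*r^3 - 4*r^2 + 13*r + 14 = -3*r^3 - 17*r^2 - 20*r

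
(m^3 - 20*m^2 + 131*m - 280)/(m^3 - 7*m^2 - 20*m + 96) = (m^2 - 12*m + 35)/(m^2 + m - 12)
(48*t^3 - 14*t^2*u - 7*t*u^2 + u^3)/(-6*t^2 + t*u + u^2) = -8*t + u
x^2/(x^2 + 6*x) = x/(x + 6)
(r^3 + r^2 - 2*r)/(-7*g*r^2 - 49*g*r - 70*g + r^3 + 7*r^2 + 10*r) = r*(r - 1)/(-7*g*r - 35*g + r^2 + 5*r)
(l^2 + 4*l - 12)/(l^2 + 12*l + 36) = (l - 2)/(l + 6)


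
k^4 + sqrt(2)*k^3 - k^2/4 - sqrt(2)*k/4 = k*(k - 1/2)*(k + 1/2)*(k + sqrt(2))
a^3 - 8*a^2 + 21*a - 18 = (a - 3)^2*(a - 2)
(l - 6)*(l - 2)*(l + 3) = l^3 - 5*l^2 - 12*l + 36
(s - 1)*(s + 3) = s^2 + 2*s - 3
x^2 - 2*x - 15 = (x - 5)*(x + 3)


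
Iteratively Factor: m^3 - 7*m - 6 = (m + 2)*(m^2 - 2*m - 3) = (m + 1)*(m + 2)*(m - 3)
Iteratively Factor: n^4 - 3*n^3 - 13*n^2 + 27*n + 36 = (n + 1)*(n^3 - 4*n^2 - 9*n + 36) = (n - 4)*(n + 1)*(n^2 - 9) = (n - 4)*(n - 3)*(n + 1)*(n + 3)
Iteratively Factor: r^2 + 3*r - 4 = (r - 1)*(r + 4)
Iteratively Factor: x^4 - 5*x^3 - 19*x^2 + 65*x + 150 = (x + 3)*(x^3 - 8*x^2 + 5*x + 50) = (x + 2)*(x + 3)*(x^2 - 10*x + 25) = (x - 5)*(x + 2)*(x + 3)*(x - 5)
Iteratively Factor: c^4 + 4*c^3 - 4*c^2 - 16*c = (c)*(c^3 + 4*c^2 - 4*c - 16) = c*(c + 2)*(c^2 + 2*c - 8) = c*(c - 2)*(c + 2)*(c + 4)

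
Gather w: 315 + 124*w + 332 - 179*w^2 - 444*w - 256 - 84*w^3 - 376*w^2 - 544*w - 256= -84*w^3 - 555*w^2 - 864*w + 135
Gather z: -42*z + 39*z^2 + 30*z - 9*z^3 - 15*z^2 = -9*z^3 + 24*z^2 - 12*z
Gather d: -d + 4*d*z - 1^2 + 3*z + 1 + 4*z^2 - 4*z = d*(4*z - 1) + 4*z^2 - z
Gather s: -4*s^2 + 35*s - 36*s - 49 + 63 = -4*s^2 - s + 14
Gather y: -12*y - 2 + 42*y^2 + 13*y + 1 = 42*y^2 + y - 1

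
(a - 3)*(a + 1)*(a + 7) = a^3 + 5*a^2 - 17*a - 21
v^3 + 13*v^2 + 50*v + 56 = (v + 2)*(v + 4)*(v + 7)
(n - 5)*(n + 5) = n^2 - 25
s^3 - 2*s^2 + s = s*(s - 1)^2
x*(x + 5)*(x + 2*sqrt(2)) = x^3 + 2*sqrt(2)*x^2 + 5*x^2 + 10*sqrt(2)*x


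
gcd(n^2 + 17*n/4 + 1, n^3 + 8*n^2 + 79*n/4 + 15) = n + 4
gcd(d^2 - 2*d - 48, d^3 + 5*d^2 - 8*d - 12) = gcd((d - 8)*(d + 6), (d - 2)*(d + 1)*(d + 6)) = d + 6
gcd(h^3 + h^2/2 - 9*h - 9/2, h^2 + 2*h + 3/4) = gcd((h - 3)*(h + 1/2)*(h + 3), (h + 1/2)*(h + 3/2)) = h + 1/2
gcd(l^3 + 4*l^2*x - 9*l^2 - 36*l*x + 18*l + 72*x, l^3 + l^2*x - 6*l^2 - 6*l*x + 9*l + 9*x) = l - 3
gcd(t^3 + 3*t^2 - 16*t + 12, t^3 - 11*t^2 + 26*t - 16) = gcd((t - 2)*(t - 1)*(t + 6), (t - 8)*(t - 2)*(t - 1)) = t^2 - 3*t + 2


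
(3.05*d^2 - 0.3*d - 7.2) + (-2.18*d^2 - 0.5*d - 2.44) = 0.87*d^2 - 0.8*d - 9.64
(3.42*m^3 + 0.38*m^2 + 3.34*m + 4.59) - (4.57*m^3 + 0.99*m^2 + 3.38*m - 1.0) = -1.15*m^3 - 0.61*m^2 - 0.04*m + 5.59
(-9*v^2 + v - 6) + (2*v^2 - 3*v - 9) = -7*v^2 - 2*v - 15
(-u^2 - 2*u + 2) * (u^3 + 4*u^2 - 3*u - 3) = -u^5 - 6*u^4 - 3*u^3 + 17*u^2 - 6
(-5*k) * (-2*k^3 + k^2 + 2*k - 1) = 10*k^4 - 5*k^3 - 10*k^2 + 5*k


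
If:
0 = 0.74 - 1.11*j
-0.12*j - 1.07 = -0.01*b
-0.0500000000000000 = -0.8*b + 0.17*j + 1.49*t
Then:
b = 115.00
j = 0.67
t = 61.64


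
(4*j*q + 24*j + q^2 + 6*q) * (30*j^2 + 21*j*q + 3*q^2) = 120*j^3*q + 720*j^3 + 114*j^2*q^2 + 684*j^2*q + 33*j*q^3 + 198*j*q^2 + 3*q^4 + 18*q^3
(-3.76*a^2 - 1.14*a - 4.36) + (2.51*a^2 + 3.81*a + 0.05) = -1.25*a^2 + 2.67*a - 4.31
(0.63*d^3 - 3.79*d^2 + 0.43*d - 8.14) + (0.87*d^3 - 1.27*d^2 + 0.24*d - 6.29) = 1.5*d^3 - 5.06*d^2 + 0.67*d - 14.43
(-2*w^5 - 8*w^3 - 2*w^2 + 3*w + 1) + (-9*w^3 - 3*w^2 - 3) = -2*w^5 - 17*w^3 - 5*w^2 + 3*w - 2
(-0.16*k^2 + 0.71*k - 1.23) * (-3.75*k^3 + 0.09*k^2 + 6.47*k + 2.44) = 0.6*k^5 - 2.6769*k^4 + 3.6412*k^3 + 4.0926*k^2 - 6.2257*k - 3.0012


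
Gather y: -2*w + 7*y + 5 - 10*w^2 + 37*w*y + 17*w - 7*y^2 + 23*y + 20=-10*w^2 + 15*w - 7*y^2 + y*(37*w + 30) + 25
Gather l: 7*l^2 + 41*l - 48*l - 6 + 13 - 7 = 7*l^2 - 7*l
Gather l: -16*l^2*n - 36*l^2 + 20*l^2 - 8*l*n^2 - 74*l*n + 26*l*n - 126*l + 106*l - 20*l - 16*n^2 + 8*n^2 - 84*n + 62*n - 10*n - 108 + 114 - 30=l^2*(-16*n - 16) + l*(-8*n^2 - 48*n - 40) - 8*n^2 - 32*n - 24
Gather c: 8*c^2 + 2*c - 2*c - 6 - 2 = 8*c^2 - 8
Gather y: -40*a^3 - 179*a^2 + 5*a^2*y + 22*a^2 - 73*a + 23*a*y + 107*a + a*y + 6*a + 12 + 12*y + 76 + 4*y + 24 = -40*a^3 - 157*a^2 + 40*a + y*(5*a^2 + 24*a + 16) + 112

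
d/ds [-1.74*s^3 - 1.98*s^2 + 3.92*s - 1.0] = -5.22*s^2 - 3.96*s + 3.92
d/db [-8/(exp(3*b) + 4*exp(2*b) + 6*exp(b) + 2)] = (24*exp(2*b) + 64*exp(b) + 48)*exp(b)/(exp(3*b) + 4*exp(2*b) + 6*exp(b) + 2)^2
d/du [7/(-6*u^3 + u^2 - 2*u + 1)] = 14*(9*u^2 - u + 1)/(6*u^3 - u^2 + 2*u - 1)^2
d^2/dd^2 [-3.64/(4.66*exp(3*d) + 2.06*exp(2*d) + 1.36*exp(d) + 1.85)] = (-3.64*(13.98*exp(2*d) + 4.12*exp(d) + 1.36)*(27.96*exp(2*d) + 8.24*exp(d) + 2.72)*exp(d) + (152.6616*exp(2*d) + 29.9936*exp(d) + 4.9504)*(4.66*exp(3*d) + 2.06*exp(2*d) + 1.36*exp(d) + 1.85))*exp(d)/(4.66*exp(3*d) + 2.06*exp(2*d) + 1.36*exp(d) + 1.85)^3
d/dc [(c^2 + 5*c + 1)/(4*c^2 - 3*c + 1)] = (-23*c^2 - 6*c + 8)/(16*c^4 - 24*c^3 + 17*c^2 - 6*c + 1)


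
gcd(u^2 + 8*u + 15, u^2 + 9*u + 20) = u + 5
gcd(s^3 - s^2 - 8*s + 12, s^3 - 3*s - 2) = s - 2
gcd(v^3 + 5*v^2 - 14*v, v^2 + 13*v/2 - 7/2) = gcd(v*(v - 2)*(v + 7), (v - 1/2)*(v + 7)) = v + 7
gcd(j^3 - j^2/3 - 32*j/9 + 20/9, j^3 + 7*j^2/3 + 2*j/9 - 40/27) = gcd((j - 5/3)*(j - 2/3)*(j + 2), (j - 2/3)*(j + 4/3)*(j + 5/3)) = j - 2/3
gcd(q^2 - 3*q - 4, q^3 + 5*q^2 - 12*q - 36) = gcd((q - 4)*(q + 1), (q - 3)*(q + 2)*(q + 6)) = 1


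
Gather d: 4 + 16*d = 16*d + 4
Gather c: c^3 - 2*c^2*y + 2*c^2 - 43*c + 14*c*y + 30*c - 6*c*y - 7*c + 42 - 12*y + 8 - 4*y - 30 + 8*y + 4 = c^3 + c^2*(2 - 2*y) + c*(8*y - 20) - 8*y + 24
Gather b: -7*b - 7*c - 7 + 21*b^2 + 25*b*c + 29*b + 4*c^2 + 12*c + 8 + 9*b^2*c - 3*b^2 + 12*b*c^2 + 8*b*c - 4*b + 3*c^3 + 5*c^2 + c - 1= b^2*(9*c + 18) + b*(12*c^2 + 33*c + 18) + 3*c^3 + 9*c^2 + 6*c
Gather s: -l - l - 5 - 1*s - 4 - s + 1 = -2*l - 2*s - 8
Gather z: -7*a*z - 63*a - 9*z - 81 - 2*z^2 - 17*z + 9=-63*a - 2*z^2 + z*(-7*a - 26) - 72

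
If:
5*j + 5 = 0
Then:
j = -1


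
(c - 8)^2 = c^2 - 16*c + 64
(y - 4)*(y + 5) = y^2 + y - 20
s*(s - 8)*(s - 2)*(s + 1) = s^4 - 9*s^3 + 6*s^2 + 16*s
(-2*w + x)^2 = 4*w^2 - 4*w*x + x^2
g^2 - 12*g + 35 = (g - 7)*(g - 5)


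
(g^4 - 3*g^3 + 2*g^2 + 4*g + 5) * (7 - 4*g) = -4*g^5 + 19*g^4 - 29*g^3 - 2*g^2 + 8*g + 35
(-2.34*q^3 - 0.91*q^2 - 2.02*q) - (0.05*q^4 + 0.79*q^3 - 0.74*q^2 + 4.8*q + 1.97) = -0.05*q^4 - 3.13*q^3 - 0.17*q^2 - 6.82*q - 1.97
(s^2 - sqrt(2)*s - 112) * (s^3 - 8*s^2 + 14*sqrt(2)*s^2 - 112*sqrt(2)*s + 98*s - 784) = s^5 - 8*s^4 + 13*sqrt(2)*s^4 - 104*sqrt(2)*s^3 - 42*s^3 - 1666*sqrt(2)*s^2 + 336*s^2 - 10976*s + 13328*sqrt(2)*s + 87808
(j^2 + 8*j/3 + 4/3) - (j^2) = 8*j/3 + 4/3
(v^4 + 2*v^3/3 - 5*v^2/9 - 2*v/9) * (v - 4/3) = v^5 - 2*v^4/3 - 13*v^3/9 + 14*v^2/27 + 8*v/27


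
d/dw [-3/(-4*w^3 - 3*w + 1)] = 9*(-4*w^2 - 1)/(4*w^3 + 3*w - 1)^2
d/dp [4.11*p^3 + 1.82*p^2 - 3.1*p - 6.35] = 12.33*p^2 + 3.64*p - 3.1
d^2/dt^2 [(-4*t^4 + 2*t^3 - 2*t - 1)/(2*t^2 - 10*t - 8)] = (-4*t^6 + 60*t^5 - 252*t^4 - 584*t^3 - 267*t^2 + 87*t + 11)/(t^6 - 15*t^5 + 63*t^4 - 5*t^3 - 252*t^2 - 240*t - 64)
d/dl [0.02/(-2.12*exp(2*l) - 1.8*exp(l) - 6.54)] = (0.0848*exp(l) + 0.036)*exp(l)/(2.12*exp(2*l) + 1.8*exp(l) + 6.54)^2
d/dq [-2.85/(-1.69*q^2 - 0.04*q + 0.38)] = (-9.633*q - 0.114)/(1.69*q^2 + 0.04*q - 0.38)^2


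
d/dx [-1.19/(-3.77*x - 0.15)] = -4.4863/(3.77*x + 0.15)^2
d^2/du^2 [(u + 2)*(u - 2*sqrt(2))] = 2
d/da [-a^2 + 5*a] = 5 - 2*a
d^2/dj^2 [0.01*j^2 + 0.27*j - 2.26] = 0.0200000000000000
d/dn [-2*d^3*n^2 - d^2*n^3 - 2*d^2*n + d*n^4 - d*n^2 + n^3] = -4*d^3*n - 3*d^2*n^2 - 2*d^2 + 4*d*n^3 - 2*d*n + 3*n^2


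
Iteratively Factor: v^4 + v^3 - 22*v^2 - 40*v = (v - 5)*(v^3 + 6*v^2 + 8*v) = (v - 5)*(v + 2)*(v^2 + 4*v) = (v - 5)*(v + 2)*(v + 4)*(v)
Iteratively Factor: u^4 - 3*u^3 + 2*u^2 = (u)*(u^3 - 3*u^2 + 2*u) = u*(u - 2)*(u^2 - u) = u*(u - 2)*(u - 1)*(u)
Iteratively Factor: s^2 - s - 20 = (s + 4)*(s - 5)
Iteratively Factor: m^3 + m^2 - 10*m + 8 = (m - 1)*(m^2 + 2*m - 8) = (m - 2)*(m - 1)*(m + 4)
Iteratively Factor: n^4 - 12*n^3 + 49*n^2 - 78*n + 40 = (n - 2)*(n^3 - 10*n^2 + 29*n - 20) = (n - 5)*(n - 2)*(n^2 - 5*n + 4) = (n - 5)*(n - 2)*(n - 1)*(n - 4)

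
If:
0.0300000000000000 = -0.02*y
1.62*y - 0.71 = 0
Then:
No Solution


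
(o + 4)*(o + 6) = o^2 + 10*o + 24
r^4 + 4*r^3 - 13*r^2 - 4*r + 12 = (r - 2)*(r - 1)*(r + 1)*(r + 6)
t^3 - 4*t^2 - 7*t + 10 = (t - 5)*(t - 1)*(t + 2)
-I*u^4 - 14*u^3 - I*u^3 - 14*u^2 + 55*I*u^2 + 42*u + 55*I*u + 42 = (u - 7*I)*(u - 6*I)*(u - I)*(-I*u - I)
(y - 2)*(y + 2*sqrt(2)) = y^2 - 2*y + 2*sqrt(2)*y - 4*sqrt(2)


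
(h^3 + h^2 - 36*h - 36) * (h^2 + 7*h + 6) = h^5 + 8*h^4 - 23*h^3 - 282*h^2 - 468*h - 216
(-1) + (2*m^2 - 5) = 2*m^2 - 6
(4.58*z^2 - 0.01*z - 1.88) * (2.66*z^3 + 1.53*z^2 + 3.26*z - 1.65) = 12.1828*z^5 + 6.9808*z^4 + 9.9147*z^3 - 10.466*z^2 - 6.1123*z + 3.102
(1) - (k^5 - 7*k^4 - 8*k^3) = -k^5 + 7*k^4 + 8*k^3 + 1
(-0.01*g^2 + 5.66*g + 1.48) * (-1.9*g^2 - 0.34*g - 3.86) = 0.019*g^4 - 10.7506*g^3 - 4.6978*g^2 - 22.3508*g - 5.7128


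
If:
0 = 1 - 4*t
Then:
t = 1/4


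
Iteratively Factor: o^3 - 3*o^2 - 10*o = (o + 2)*(o^2 - 5*o) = o*(o + 2)*(o - 5)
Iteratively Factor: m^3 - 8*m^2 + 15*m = (m)*(m^2 - 8*m + 15) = m*(m - 5)*(m - 3)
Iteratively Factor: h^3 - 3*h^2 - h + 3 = (h - 3)*(h^2 - 1) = (h - 3)*(h - 1)*(h + 1)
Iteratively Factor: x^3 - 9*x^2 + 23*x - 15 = (x - 1)*(x^2 - 8*x + 15) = (x - 3)*(x - 1)*(x - 5)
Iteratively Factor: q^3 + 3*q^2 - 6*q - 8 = (q + 4)*(q^2 - q - 2) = (q - 2)*(q + 4)*(q + 1)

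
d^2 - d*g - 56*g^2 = (d - 8*g)*(d + 7*g)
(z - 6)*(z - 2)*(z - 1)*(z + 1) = z^4 - 8*z^3 + 11*z^2 + 8*z - 12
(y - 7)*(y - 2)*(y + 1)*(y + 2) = y^4 - 6*y^3 - 11*y^2 + 24*y + 28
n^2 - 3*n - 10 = (n - 5)*(n + 2)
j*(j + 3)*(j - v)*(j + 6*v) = j^4 + 5*j^3*v + 3*j^3 - 6*j^2*v^2 + 15*j^2*v - 18*j*v^2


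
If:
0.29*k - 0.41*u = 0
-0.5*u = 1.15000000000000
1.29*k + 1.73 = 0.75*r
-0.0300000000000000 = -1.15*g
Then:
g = 0.03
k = -3.25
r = -3.29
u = -2.30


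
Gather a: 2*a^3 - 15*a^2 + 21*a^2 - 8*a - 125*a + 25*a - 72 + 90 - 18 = 2*a^3 + 6*a^2 - 108*a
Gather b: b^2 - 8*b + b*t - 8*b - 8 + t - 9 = b^2 + b*(t - 16) + t - 17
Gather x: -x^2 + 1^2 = 1 - x^2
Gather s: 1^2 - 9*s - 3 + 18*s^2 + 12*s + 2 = 18*s^2 + 3*s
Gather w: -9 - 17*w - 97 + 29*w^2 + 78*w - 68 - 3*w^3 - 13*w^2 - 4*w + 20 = -3*w^3 + 16*w^2 + 57*w - 154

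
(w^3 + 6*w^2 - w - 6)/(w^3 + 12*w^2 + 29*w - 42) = (w + 1)/(w + 7)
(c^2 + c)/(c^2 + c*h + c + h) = c/(c + h)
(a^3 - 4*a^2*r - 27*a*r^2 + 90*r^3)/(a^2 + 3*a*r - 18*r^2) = (a^2 - a*r - 30*r^2)/(a + 6*r)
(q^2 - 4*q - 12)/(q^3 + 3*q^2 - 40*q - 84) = 1/(q + 7)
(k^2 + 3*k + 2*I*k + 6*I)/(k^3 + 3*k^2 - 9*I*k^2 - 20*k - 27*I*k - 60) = (k + 2*I)/(k^2 - 9*I*k - 20)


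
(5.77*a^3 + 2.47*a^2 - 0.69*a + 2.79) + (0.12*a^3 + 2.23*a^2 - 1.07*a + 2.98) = 5.89*a^3 + 4.7*a^2 - 1.76*a + 5.77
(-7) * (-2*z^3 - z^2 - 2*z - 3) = 14*z^3 + 7*z^2 + 14*z + 21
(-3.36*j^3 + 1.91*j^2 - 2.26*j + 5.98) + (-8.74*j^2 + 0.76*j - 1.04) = -3.36*j^3 - 6.83*j^2 - 1.5*j + 4.94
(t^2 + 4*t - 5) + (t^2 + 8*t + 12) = 2*t^2 + 12*t + 7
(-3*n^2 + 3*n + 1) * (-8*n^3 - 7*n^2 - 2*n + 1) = 24*n^5 - 3*n^4 - 23*n^3 - 16*n^2 + n + 1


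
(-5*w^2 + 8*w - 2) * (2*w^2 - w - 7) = -10*w^4 + 21*w^3 + 23*w^2 - 54*w + 14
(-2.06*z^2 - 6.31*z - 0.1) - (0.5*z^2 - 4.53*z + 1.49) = -2.56*z^2 - 1.78*z - 1.59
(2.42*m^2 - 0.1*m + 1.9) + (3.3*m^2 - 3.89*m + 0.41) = 5.72*m^2 - 3.99*m + 2.31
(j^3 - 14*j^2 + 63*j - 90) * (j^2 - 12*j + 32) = j^5 - 26*j^4 + 263*j^3 - 1294*j^2 + 3096*j - 2880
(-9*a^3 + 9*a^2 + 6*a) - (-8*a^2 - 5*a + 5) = -9*a^3 + 17*a^2 + 11*a - 5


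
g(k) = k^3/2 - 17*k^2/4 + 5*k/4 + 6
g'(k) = 3*k^2/2 - 17*k/2 + 5/4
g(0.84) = 4.35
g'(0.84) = -4.83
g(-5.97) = -259.32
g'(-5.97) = 105.46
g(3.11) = -16.18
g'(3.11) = -10.68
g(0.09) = 6.08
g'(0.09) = 0.50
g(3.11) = -16.18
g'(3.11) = -10.68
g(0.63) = 5.23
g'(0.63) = -3.51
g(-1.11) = -1.31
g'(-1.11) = 12.53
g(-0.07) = 5.89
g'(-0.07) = 1.85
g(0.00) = 6.00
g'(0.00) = 1.25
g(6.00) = -31.50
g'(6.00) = 4.25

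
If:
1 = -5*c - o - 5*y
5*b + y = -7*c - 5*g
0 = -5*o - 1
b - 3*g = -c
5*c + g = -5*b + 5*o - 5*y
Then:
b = -119/2900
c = 41/725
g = 3/580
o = -1/5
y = -157/725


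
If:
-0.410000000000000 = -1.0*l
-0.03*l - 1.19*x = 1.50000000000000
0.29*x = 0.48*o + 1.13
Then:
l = 0.41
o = -3.12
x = -1.27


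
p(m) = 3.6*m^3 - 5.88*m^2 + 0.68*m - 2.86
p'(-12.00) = 1697.00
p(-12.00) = -7078.54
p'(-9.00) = 981.32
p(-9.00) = -3109.66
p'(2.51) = 39.20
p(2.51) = 18.73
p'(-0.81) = 17.29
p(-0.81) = -9.18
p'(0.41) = -2.33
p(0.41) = -3.32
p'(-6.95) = 604.08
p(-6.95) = -1500.13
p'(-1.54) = 44.40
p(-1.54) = -31.00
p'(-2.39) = 90.48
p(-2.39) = -87.22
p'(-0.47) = 8.59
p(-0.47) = -4.85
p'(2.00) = 20.36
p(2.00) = 3.78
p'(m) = 10.8*m^2 - 11.76*m + 0.68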